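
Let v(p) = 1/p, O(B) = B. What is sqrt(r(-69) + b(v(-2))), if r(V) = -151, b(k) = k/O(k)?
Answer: 5*I*sqrt(6) ≈ 12.247*I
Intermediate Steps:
b(k) = 1 (b(k) = k/k = 1)
sqrt(r(-69) + b(v(-2))) = sqrt(-151 + 1) = sqrt(-150) = 5*I*sqrt(6)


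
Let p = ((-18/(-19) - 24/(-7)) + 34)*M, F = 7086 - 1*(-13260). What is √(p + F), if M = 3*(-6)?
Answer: √347681418/133 ≈ 140.20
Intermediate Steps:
M = -18
F = 20346 (F = 7086 + 13260 = 20346)
p = -91872/133 (p = ((-18/(-19) - 24/(-7)) + 34)*(-18) = ((-18*(-1/19) - 24*(-⅐)) + 34)*(-18) = ((18/19 + 24/7) + 34)*(-18) = (582/133 + 34)*(-18) = (5104/133)*(-18) = -91872/133 ≈ -690.77)
√(p + F) = √(-91872/133 + 20346) = √(2614146/133) = √347681418/133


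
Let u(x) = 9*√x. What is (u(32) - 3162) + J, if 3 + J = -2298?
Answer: -5463 + 36*√2 ≈ -5412.1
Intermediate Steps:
J = -2301 (J = -3 - 2298 = -2301)
(u(32) - 3162) + J = (9*√32 - 3162) - 2301 = (9*(4*√2) - 3162) - 2301 = (36*√2 - 3162) - 2301 = (-3162 + 36*√2) - 2301 = -5463 + 36*√2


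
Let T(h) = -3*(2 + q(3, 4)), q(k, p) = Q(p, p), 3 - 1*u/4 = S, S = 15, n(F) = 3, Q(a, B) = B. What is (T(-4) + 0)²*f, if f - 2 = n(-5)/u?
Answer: 2511/4 ≈ 627.75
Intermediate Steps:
u = -48 (u = 12 - 4*15 = 12 - 60 = -48)
q(k, p) = p
T(h) = -18 (T(h) = -3*(2 + 4) = -3*6 = -18)
f = 31/16 (f = 2 + 3/(-48) = 2 + 3*(-1/48) = 2 - 1/16 = 31/16 ≈ 1.9375)
(T(-4) + 0)²*f = (-18 + 0)²*(31/16) = (-18)²*(31/16) = 324*(31/16) = 2511/4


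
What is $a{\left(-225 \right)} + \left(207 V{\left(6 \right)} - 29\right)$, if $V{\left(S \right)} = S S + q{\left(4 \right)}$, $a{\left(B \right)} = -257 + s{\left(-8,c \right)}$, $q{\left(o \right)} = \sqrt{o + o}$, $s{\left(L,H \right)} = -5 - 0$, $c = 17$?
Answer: $7161 + 414 \sqrt{2} \approx 7746.5$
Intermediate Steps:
$s{\left(L,H \right)} = -5$ ($s{\left(L,H \right)} = -5 + 0 = -5$)
$q{\left(o \right)} = \sqrt{2} \sqrt{o}$ ($q{\left(o \right)} = \sqrt{2 o} = \sqrt{2} \sqrt{o}$)
$a{\left(B \right)} = -262$ ($a{\left(B \right)} = -257 - 5 = -262$)
$V{\left(S \right)} = S^{2} + 2 \sqrt{2}$ ($V{\left(S \right)} = S S + \sqrt{2} \sqrt{4} = S^{2} + \sqrt{2} \cdot 2 = S^{2} + 2 \sqrt{2}$)
$a{\left(-225 \right)} + \left(207 V{\left(6 \right)} - 29\right) = -262 - \left(29 - 207 \left(6^{2} + 2 \sqrt{2}\right)\right) = -262 - \left(29 - 207 \left(36 + 2 \sqrt{2}\right)\right) = -262 + \left(\left(7452 + 414 \sqrt{2}\right) - 29\right) = -262 + \left(7423 + 414 \sqrt{2}\right) = 7161 + 414 \sqrt{2}$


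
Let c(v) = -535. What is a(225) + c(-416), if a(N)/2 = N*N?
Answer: 100715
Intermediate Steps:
a(N) = 2*N**2 (a(N) = 2*(N*N) = 2*N**2)
a(225) + c(-416) = 2*225**2 - 535 = 2*50625 - 535 = 101250 - 535 = 100715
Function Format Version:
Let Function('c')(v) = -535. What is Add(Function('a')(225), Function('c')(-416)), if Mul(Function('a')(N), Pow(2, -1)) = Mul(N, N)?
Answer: 100715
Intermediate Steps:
Function('a')(N) = Mul(2, Pow(N, 2)) (Function('a')(N) = Mul(2, Mul(N, N)) = Mul(2, Pow(N, 2)))
Add(Function('a')(225), Function('c')(-416)) = Add(Mul(2, Pow(225, 2)), -535) = Add(Mul(2, 50625), -535) = Add(101250, -535) = 100715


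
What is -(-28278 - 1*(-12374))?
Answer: 15904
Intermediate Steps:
-(-28278 - 1*(-12374)) = -(-28278 + 12374) = -1*(-15904) = 15904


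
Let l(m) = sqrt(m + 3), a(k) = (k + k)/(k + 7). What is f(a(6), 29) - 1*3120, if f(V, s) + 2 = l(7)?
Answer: -3122 + sqrt(10) ≈ -3118.8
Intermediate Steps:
a(k) = 2*k/(7 + k) (a(k) = (2*k)/(7 + k) = 2*k/(7 + k))
l(m) = sqrt(3 + m)
f(V, s) = -2 + sqrt(10) (f(V, s) = -2 + sqrt(3 + 7) = -2 + sqrt(10))
f(a(6), 29) - 1*3120 = (-2 + sqrt(10)) - 1*3120 = (-2 + sqrt(10)) - 3120 = -3122 + sqrt(10)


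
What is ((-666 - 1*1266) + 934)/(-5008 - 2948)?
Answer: 499/3978 ≈ 0.12544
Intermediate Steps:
((-666 - 1*1266) + 934)/(-5008 - 2948) = ((-666 - 1266) + 934)/(-7956) = (-1932 + 934)*(-1/7956) = -998*(-1/7956) = 499/3978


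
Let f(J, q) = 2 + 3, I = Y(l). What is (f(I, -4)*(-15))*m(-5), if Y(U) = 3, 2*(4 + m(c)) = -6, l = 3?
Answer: 525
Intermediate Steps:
m(c) = -7 (m(c) = -4 + (½)*(-6) = -4 - 3 = -7)
I = 3
f(J, q) = 5
(f(I, -4)*(-15))*m(-5) = (5*(-15))*(-7) = -75*(-7) = 525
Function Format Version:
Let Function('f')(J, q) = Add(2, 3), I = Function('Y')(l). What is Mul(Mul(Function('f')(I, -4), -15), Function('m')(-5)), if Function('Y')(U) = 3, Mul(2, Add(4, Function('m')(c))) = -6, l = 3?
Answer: 525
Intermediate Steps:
Function('m')(c) = -7 (Function('m')(c) = Add(-4, Mul(Rational(1, 2), -6)) = Add(-4, -3) = -7)
I = 3
Function('f')(J, q) = 5
Mul(Mul(Function('f')(I, -4), -15), Function('m')(-5)) = Mul(Mul(5, -15), -7) = Mul(-75, -7) = 525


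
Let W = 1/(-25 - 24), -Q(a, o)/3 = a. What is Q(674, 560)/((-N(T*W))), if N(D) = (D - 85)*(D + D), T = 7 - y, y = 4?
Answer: 809137/4168 ≈ 194.13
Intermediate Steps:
Q(a, o) = -3*a
W = -1/49 (W = 1/(-49) = -1/49 ≈ -0.020408)
T = 3 (T = 7 - 1*4 = 7 - 4 = 3)
N(D) = 2*D*(-85 + D) (N(D) = (-85 + D)*(2*D) = 2*D*(-85 + D))
Q(674, 560)/((-N(T*W))) = (-3*674)/((-2*3*(-1/49)*(-85 + 3*(-1/49)))) = -2022*49/(6*(-85 - 3/49)) = -2022/((-2*(-3)*(-4168)/(49*49))) = -2022/((-1*25008/2401)) = -2022/(-25008/2401) = -2022*(-2401/25008) = 809137/4168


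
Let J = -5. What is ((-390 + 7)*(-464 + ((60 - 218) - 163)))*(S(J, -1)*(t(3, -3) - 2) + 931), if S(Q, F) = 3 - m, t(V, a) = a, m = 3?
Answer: 279909805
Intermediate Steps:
S(Q, F) = 0 (S(Q, F) = 3 - 1*3 = 3 - 3 = 0)
((-390 + 7)*(-464 + ((60 - 218) - 163)))*(S(J, -1)*(t(3, -3) - 2) + 931) = ((-390 + 7)*(-464 + ((60 - 218) - 163)))*(0*(-3 - 2) + 931) = (-383*(-464 + (-158 - 163)))*(0*(-5) + 931) = (-383*(-464 - 321))*(0 + 931) = -383*(-785)*931 = 300655*931 = 279909805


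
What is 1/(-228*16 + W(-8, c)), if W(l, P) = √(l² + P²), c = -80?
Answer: -57/207835 - √101/1662680 ≈ -0.00028030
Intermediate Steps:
W(l, P) = √(P² + l²)
1/(-228*16 + W(-8, c)) = 1/(-228*16 + √((-80)² + (-8)²)) = 1/(-3648 + √(6400 + 64)) = 1/(-3648 + √6464) = 1/(-3648 + 8*√101)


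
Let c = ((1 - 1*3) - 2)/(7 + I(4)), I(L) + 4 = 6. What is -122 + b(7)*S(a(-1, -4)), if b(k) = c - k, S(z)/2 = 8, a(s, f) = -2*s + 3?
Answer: -2170/9 ≈ -241.11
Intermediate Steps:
I(L) = 2 (I(L) = -4 + 6 = 2)
a(s, f) = 3 - 2*s
c = -4/9 (c = ((1 - 1*3) - 2)/(7 + 2) = ((1 - 3) - 2)/9 = (-2 - 2)*(1/9) = -4*1/9 = -4/9 ≈ -0.44444)
S(z) = 16 (S(z) = 2*8 = 16)
b(k) = -4/9 - k
-122 + b(7)*S(a(-1, -4)) = -122 + (-4/9 - 1*7)*16 = -122 + (-4/9 - 7)*16 = -122 - 67/9*16 = -122 - 1072/9 = -2170/9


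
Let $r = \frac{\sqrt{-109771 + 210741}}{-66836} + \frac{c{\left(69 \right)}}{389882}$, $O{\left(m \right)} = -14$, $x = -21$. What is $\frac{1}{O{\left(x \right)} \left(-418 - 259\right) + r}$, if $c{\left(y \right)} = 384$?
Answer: $\frac{160895548751347136036464}{1524968169533063848421339303} + \frac{1269950618148058 \sqrt{100970}}{7624840847665319242106696515} \approx 0.00010551$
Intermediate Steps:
$r = \frac{192}{194941} - \frac{\sqrt{100970}}{66836}$ ($r = \frac{\sqrt{-109771 + 210741}}{-66836} + \frac{384}{389882} = \sqrt{100970} \left(- \frac{1}{66836}\right) + 384 \cdot \frac{1}{389882} = - \frac{\sqrt{100970}}{66836} + \frac{192}{194941} = \frac{192}{194941} - \frac{\sqrt{100970}}{66836} \approx -0.0037694$)
$\frac{1}{O{\left(x \right)} \left(-418 - 259\right) + r} = \frac{1}{- 14 \left(-418 - 259\right) + \left(\frac{192}{194941} - \frac{\sqrt{100970}}{66836}\right)} = \frac{1}{\left(-14\right) \left(-677\right) + \left(\frac{192}{194941} - \frac{\sqrt{100970}}{66836}\right)} = \frac{1}{9478 + \left(\frac{192}{194941} - \frac{\sqrt{100970}}{66836}\right)} = \frac{1}{\frac{1847650990}{194941} - \frac{\sqrt{100970}}{66836}}$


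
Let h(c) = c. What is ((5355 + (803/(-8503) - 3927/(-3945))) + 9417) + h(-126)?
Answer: 14888501632/1016495 ≈ 14647.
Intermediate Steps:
((5355 + (803/(-8503) - 3927/(-3945))) + 9417) + h(-126) = ((5355 + (803/(-8503) - 3927/(-3945))) + 9417) - 126 = ((5355 + (803*(-1/8503) - 3927*(-1/3945))) + 9417) - 126 = ((5355 + (-73/773 + 1309/1315)) + 9417) - 126 = ((5355 + 915862/1016495) + 9417) - 126 = (5444246587/1016495 + 9417) - 126 = 15016580002/1016495 - 126 = 14888501632/1016495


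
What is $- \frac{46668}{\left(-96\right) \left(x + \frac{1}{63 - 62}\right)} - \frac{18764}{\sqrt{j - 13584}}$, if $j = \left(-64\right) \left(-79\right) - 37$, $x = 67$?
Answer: $\frac{3889}{544} + \frac{18764 i \sqrt{8565}}{8565} \approx 7.1489 + 202.75 i$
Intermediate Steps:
$j = 5019$ ($j = 5056 - 37 = 5019$)
$- \frac{46668}{\left(-96\right) \left(x + \frac{1}{63 - 62}\right)} - \frac{18764}{\sqrt{j - 13584}} = - \frac{46668}{\left(-96\right) \left(67 + \frac{1}{63 - 62}\right)} - \frac{18764}{\sqrt{5019 - 13584}} = - \frac{46668}{\left(-96\right) \left(67 + 1^{-1}\right)} - \frac{18764}{\sqrt{-8565}} = - \frac{46668}{\left(-96\right) \left(67 + 1\right)} - \frac{18764}{i \sqrt{8565}} = - \frac{46668}{\left(-96\right) 68} - 18764 \left(- \frac{i \sqrt{8565}}{8565}\right) = - \frac{46668}{-6528} + \frac{18764 i \sqrt{8565}}{8565} = \left(-46668\right) \left(- \frac{1}{6528}\right) + \frac{18764 i \sqrt{8565}}{8565} = \frac{3889}{544} + \frac{18764 i \sqrt{8565}}{8565}$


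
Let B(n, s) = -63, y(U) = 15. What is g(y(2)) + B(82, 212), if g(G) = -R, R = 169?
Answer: -232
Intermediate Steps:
g(G) = -169 (g(G) = -1*169 = -169)
g(y(2)) + B(82, 212) = -169 - 63 = -232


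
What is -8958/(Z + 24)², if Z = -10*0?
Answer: -1493/96 ≈ -15.552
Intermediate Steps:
Z = 0
-8958/(Z + 24)² = -8958/(0 + 24)² = -8958/(24²) = -8958/576 = -8958*1/576 = -1493/96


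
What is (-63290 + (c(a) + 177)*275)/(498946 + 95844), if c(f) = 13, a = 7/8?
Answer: -1104/59479 ≈ -0.018561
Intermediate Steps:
a = 7/8 (a = 7*(⅛) = 7/8 ≈ 0.87500)
(-63290 + (c(a) + 177)*275)/(498946 + 95844) = (-63290 + (13 + 177)*275)/(498946 + 95844) = (-63290 + 190*275)/594790 = (-63290 + 52250)*(1/594790) = -11040*1/594790 = -1104/59479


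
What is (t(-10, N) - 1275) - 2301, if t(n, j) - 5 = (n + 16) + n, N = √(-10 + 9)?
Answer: -3575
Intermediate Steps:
N = I (N = √(-1) = I ≈ 1.0*I)
t(n, j) = 21 + 2*n (t(n, j) = 5 + ((n + 16) + n) = 5 + ((16 + n) + n) = 5 + (16 + 2*n) = 21 + 2*n)
(t(-10, N) - 1275) - 2301 = ((21 + 2*(-10)) - 1275) - 2301 = ((21 - 20) - 1275) - 2301 = (1 - 1275) - 2301 = -1274 - 2301 = -3575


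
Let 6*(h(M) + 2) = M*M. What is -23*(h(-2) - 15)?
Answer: 1127/3 ≈ 375.67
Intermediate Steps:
h(M) = -2 + M**2/6 (h(M) = -2 + (M*M)/6 = -2 + M**2/6)
-23*(h(-2) - 15) = -23*((-2 + (1/6)*(-2)**2) - 15) = -23*((-2 + (1/6)*4) - 15) = -23*((-2 + 2/3) - 15) = -23*(-4/3 - 15) = -23*(-49/3) = 1127/3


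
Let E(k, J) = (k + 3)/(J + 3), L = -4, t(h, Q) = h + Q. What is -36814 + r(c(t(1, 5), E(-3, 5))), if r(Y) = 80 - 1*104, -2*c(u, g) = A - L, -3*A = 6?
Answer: -36838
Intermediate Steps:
A = -2 (A = -⅓*6 = -2)
t(h, Q) = Q + h
E(k, J) = (3 + k)/(3 + J)
c(u, g) = -1 (c(u, g) = -(-2 - 1*(-4))/2 = -(-2 + 4)/2 = -½*2 = -1)
r(Y) = -24 (r(Y) = 80 - 104 = -24)
-36814 + r(c(t(1, 5), E(-3, 5))) = -36814 - 24 = -36838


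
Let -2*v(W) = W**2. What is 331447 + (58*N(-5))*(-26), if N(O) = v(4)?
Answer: 343511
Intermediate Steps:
v(W) = -W**2/2
N(O) = -8 (N(O) = -1/2*4**2 = -1/2*16 = -8)
331447 + (58*N(-5))*(-26) = 331447 + (58*(-8))*(-26) = 331447 - 464*(-26) = 331447 + 12064 = 343511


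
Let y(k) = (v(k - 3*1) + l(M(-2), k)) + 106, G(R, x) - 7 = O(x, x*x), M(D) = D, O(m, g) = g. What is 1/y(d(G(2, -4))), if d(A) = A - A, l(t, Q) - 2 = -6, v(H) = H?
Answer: 1/99 ≈ 0.010101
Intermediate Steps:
G(R, x) = 7 + x² (G(R, x) = 7 + x*x = 7 + x²)
l(t, Q) = -4 (l(t, Q) = 2 - 6 = -4)
d(A) = 0
y(k) = 99 + k (y(k) = ((k - 3*1) - 4) + 106 = ((k - 3) - 4) + 106 = ((-3 + k) - 4) + 106 = (-7 + k) + 106 = 99 + k)
1/y(d(G(2, -4))) = 1/(99 + 0) = 1/99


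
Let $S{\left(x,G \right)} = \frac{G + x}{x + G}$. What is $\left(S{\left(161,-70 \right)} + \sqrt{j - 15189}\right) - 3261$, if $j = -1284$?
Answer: $-3260 + 17 i \sqrt{57} \approx -3260.0 + 128.35 i$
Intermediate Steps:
$S{\left(x,G \right)} = 1$ ($S{\left(x,G \right)} = \frac{G + x}{G + x} = 1$)
$\left(S{\left(161,-70 \right)} + \sqrt{j - 15189}\right) - 3261 = \left(1 + \sqrt{-1284 - 15189}\right) - 3261 = \left(1 + \sqrt{-16473}\right) - 3261 = \left(1 + 17 i \sqrt{57}\right) - 3261 = -3260 + 17 i \sqrt{57}$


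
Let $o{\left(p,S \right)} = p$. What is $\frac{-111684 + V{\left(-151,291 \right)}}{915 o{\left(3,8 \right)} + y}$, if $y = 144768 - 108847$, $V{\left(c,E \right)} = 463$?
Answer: $- \frac{111221}{38666} \approx -2.8765$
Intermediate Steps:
$y = 35921$ ($y = 144768 - 108847 = 35921$)
$\frac{-111684 + V{\left(-151,291 \right)}}{915 o{\left(3,8 \right)} + y} = \frac{-111684 + 463}{915 \cdot 3 + 35921} = - \frac{111221}{2745 + 35921} = - \frac{111221}{38666}$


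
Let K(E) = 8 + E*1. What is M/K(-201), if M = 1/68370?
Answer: -1/13195410 ≈ -7.5784e-8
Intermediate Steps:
K(E) = 8 + E
M = 1/68370 ≈ 1.4626e-5
M/K(-201) = 1/(68370*(8 - 201)) = (1/68370)/(-193) = (1/68370)*(-1/193) = -1/13195410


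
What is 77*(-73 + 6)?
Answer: -5159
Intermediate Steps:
77*(-73 + 6) = 77*(-67) = -5159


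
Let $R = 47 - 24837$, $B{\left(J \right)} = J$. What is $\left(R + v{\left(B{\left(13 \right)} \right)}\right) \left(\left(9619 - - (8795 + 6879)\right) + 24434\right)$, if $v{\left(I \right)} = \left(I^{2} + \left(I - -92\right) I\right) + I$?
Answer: $-1155804661$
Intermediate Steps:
$R = -24790$
$v{\left(I \right)} = I + I^{2} + I \left(92 + I\right)$ ($v{\left(I \right)} = \left(I^{2} + \left(I + 92\right) I\right) + I = \left(I^{2} + \left(92 + I\right) I\right) + I = \left(I^{2} + I \left(92 + I\right)\right) + I = I + I^{2} + I \left(92 + I\right)$)
$\left(R + v{\left(B{\left(13 \right)} \right)}\right) \left(\left(9619 - - (8795 + 6879)\right) + 24434\right) = \left(-24790 + 13 \left(93 + 2 \cdot 13\right)\right) \left(\left(9619 - - (8795 + 6879)\right) + 24434\right) = \left(-24790 + 13 \left(93 + 26\right)\right) \left(\left(9619 - \left(-1\right) 15674\right) + 24434\right) = \left(-24790 + 13 \cdot 119\right) \left(\left(9619 - -15674\right) + 24434\right) = \left(-24790 + 1547\right) \left(\left(9619 + 15674\right) + 24434\right) = - 23243 \left(25293 + 24434\right) = \left(-23243\right) 49727 = -1155804661$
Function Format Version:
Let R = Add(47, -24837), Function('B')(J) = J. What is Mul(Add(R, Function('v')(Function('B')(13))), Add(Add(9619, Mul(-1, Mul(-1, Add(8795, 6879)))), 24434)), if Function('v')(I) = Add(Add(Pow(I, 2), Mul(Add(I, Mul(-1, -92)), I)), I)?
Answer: -1155804661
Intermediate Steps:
R = -24790
Function('v')(I) = Add(I, Pow(I, 2), Mul(I, Add(92, I))) (Function('v')(I) = Add(Add(Pow(I, 2), Mul(Add(I, 92), I)), I) = Add(Add(Pow(I, 2), Mul(Add(92, I), I)), I) = Add(Add(Pow(I, 2), Mul(I, Add(92, I))), I) = Add(I, Pow(I, 2), Mul(I, Add(92, I))))
Mul(Add(R, Function('v')(Function('B')(13))), Add(Add(9619, Mul(-1, Mul(-1, Add(8795, 6879)))), 24434)) = Mul(Add(-24790, Mul(13, Add(93, Mul(2, 13)))), Add(Add(9619, Mul(-1, Mul(-1, Add(8795, 6879)))), 24434)) = Mul(Add(-24790, Mul(13, Add(93, 26))), Add(Add(9619, Mul(-1, Mul(-1, 15674))), 24434)) = Mul(Add(-24790, Mul(13, 119)), Add(Add(9619, Mul(-1, -15674)), 24434)) = Mul(Add(-24790, 1547), Add(Add(9619, 15674), 24434)) = Mul(-23243, Add(25293, 24434)) = Mul(-23243, 49727) = -1155804661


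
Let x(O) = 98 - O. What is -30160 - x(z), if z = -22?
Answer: -30280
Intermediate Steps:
-30160 - x(z) = -30160 - (98 - 1*(-22)) = -30160 - (98 + 22) = -30160 - 1*120 = -30160 - 120 = -30280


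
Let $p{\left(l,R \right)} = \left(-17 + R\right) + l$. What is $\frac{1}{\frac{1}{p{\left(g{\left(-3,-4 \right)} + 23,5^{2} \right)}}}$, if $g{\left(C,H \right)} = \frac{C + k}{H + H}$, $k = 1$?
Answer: $\frac{125}{4} \approx 31.25$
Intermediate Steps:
$g{\left(C,H \right)} = \frac{1 + C}{2 H}$ ($g{\left(C,H \right)} = \frac{C + 1}{H + H} = \frac{1 + C}{2 H}$)
$p{\left(l,R \right)} = -17 + R + l$
$\frac{1}{\frac{1}{p{\left(g{\left(-3,-4 \right)} + 23,5^{2} \right)}}} = \frac{1}{\frac{1}{-17 + 5^{2} + \left(\frac{1 - 3}{2 \left(-4\right)} + 23\right)}} = \frac{1}{\frac{1}{-17 + 25 + \left(\frac{1}{2} \left(- \frac{1}{4}\right) \left(-2\right) + 23\right)}} = \frac{1}{\frac{1}{-17 + 25 + \left(\frac{1}{4} + 23\right)}} = \frac{1}{\frac{1}{-17 + 25 + \frac{93}{4}}} = \frac{1}{\frac{1}{\frac{125}{4}}} = \frac{1}{\frac{4}{125}} = \frac{125}{4}$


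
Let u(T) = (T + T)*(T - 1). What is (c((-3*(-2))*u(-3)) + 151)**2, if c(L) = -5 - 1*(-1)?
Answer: 21609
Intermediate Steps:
u(T) = 2*T*(-1 + T) (u(T) = (2*T)*(-1 + T) = 2*T*(-1 + T))
c(L) = -4 (c(L) = -5 + 1 = -4)
(c((-3*(-2))*u(-3)) + 151)**2 = (-4 + 151)**2 = 147**2 = 21609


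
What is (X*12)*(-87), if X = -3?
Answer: 3132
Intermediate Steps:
(X*12)*(-87) = -3*12*(-87) = -36*(-87) = 3132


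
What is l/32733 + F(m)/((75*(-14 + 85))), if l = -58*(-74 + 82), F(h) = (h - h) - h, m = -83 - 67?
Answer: 32522/2324043 ≈ 0.013994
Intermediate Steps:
m = -150
F(h) = -h (F(h) = 0 - h = -h)
l = -464 (l = -58*8 = -464)
l/32733 + F(m)/((75*(-14 + 85))) = -464/32733 + (-1*(-150))/((75*(-14 + 85))) = -464*1/32733 + 150/((75*71)) = -464/32733 + 150/5325 = -464/32733 + 150*(1/5325) = -464/32733 + 2/71 = 32522/2324043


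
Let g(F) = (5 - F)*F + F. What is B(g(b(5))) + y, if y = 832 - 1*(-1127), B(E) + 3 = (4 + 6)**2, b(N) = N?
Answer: 2056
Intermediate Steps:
g(F) = F + F*(5 - F) (g(F) = F*(5 - F) + F = F + F*(5 - F))
B(E) = 97 (B(E) = -3 + (4 + 6)**2 = -3 + 10**2 = -3 + 100 = 97)
y = 1959 (y = 832 + 1127 = 1959)
B(g(b(5))) + y = 97 + 1959 = 2056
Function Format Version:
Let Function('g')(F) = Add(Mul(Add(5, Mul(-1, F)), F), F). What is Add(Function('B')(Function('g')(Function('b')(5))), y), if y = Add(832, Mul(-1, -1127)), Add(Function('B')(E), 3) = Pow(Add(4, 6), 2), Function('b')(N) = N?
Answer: 2056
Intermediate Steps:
Function('g')(F) = Add(F, Mul(F, Add(5, Mul(-1, F)))) (Function('g')(F) = Add(Mul(F, Add(5, Mul(-1, F))), F) = Add(F, Mul(F, Add(5, Mul(-1, F)))))
Function('B')(E) = 97 (Function('B')(E) = Add(-3, Pow(Add(4, 6), 2)) = Add(-3, Pow(10, 2)) = Add(-3, 100) = 97)
y = 1959 (y = Add(832, 1127) = 1959)
Add(Function('B')(Function('g')(Function('b')(5))), y) = Add(97, 1959) = 2056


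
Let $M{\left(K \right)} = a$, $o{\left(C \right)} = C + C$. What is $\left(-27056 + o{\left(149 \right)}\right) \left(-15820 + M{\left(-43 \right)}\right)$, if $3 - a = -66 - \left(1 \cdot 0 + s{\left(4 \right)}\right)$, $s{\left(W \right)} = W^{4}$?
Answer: $414615210$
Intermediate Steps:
$o{\left(C \right)} = 2 C$
$a = 325$ ($a = 3 - \left(-66 - \left(1 \cdot 0 + 4^{4}\right)\right) = 3 - \left(-66 - \left(0 + 256\right)\right) = 3 - \left(-66 - 256\right) = 3 - -322 = 3 + 322 = 325$)
$M{\left(K \right)} = 325$
$\left(-27056 + o{\left(149 \right)}\right) \left(-15820 + M{\left(-43 \right)}\right) = \left(-27056 + 2 \cdot 149\right) \left(-15820 + 325\right) = \left(-27056 + 298\right) \left(-15495\right) = \left(-26758\right) \left(-15495\right) = 414615210$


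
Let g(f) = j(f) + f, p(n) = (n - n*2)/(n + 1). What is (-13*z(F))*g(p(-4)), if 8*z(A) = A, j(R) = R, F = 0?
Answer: 0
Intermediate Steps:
z(A) = A/8
p(n) = -n/(1 + n) (p(n) = (n - 2*n)/(1 + n) = (-n)/(1 + n) = -n/(1 + n))
g(f) = 2*f (g(f) = f + f = 2*f)
(-13*z(F))*g(p(-4)) = (-13*0/8)*(2*(-1*(-4)/(1 - 4))) = (-13*0)*(2*(-1*(-4)/(-3))) = 0*(2*(-1*(-4)*(-⅓))) = 0*(2*(-4/3)) = 0*(-8/3) = 0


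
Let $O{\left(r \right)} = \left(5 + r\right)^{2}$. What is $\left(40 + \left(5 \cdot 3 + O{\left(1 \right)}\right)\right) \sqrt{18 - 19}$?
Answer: $91 i \approx 91.0 i$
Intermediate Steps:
$\left(40 + \left(5 \cdot 3 + O{\left(1 \right)}\right)\right) \sqrt{18 - 19} = \left(40 + \left(5 \cdot 3 + \left(5 + 1\right)^{2}\right)\right) \sqrt{18 - 19} = \left(40 + \left(15 + 6^{2}\right)\right) \sqrt{-1} = \left(40 + \left(15 + 36\right)\right) i = \left(40 + 51\right) i = 91 i$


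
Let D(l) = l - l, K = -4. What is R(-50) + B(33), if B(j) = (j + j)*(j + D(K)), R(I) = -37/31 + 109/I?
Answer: 3370671/1550 ≈ 2174.6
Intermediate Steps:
D(l) = 0
R(I) = -37/31 + 109/I (R(I) = -37*1/31 + 109/I = -37/31 + 109/I)
B(j) = 2*j² (B(j) = (j + j)*(j + 0) = (2*j)*j = 2*j²)
R(-50) + B(33) = (-37/31 + 109/(-50)) + 2*33² = (-37/31 + 109*(-1/50)) + 2*1089 = (-37/31 - 109/50) + 2178 = -5229/1550 + 2178 = 3370671/1550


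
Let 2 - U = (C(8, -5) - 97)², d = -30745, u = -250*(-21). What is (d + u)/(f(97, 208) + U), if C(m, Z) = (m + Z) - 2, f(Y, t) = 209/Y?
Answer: 2473015/893549 ≈ 2.7676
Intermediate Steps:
u = 5250
C(m, Z) = -2 + Z + m (C(m, Z) = (Z + m) - 2 = -2 + Z + m)
U = -9214 (U = 2 - ((-2 - 5 + 8) - 97)² = 2 - (1 - 97)² = 2 - 1*(-96)² = 2 - 1*9216 = 2 - 9216 = -9214)
(d + u)/(f(97, 208) + U) = (-30745 + 5250)/(209/97 - 9214) = -25495/(209*(1/97) - 9214) = -25495/(209/97 - 9214) = -25495/(-893549/97) = -25495*(-97/893549) = 2473015/893549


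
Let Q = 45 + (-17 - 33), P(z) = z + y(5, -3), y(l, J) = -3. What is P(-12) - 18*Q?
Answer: 75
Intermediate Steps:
P(z) = -3 + z (P(z) = z - 3 = -3 + z)
Q = -5 (Q = 45 - 50 = -5)
P(-12) - 18*Q = (-3 - 12) - 18*(-5) = -15 + 90 = 75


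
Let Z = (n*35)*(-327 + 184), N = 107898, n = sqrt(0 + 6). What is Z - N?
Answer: -107898 - 5005*sqrt(6) ≈ -1.2016e+5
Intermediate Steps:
n = sqrt(6) ≈ 2.4495
Z = -5005*sqrt(6) (Z = (sqrt(6)*35)*(-327 + 184) = (35*sqrt(6))*(-143) = -5005*sqrt(6) ≈ -12260.)
Z - N = -5005*sqrt(6) - 1*107898 = -5005*sqrt(6) - 107898 = -107898 - 5005*sqrt(6)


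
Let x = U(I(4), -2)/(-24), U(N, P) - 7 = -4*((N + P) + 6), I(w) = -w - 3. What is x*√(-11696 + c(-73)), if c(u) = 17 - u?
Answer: -19*I*√11606/24 ≈ -85.287*I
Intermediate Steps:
I(w) = -3 - w
U(N, P) = -17 - 4*N - 4*P (U(N, P) = 7 - 4*((N + P) + 6) = 7 - 4*(6 + N + P) = 7 + (-24 - 4*N - 4*P) = -17 - 4*N - 4*P)
x = -19/24 (x = (-17 - 4*(-3 - 1*4) - 4*(-2))/(-24) = (-17 - 4*(-3 - 4) + 8)*(-1/24) = (-17 - 4*(-7) + 8)*(-1/24) = (-17 + 28 + 8)*(-1/24) = 19*(-1/24) = -19/24 ≈ -0.79167)
x*√(-11696 + c(-73)) = -19*√(-11696 + (17 - 1*(-73)))/24 = -19*√(-11696 + (17 + 73))/24 = -19*√(-11696 + 90)/24 = -19*I*√11606/24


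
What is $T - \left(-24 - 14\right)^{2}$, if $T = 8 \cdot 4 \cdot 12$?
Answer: $-1060$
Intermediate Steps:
$T = 384$ ($T = 32 \cdot 12 = 384$)
$T - \left(-24 - 14\right)^{2} = 384 - \left(-24 - 14\right)^{2} = 384 - \left(-38\right)^{2} = 384 - 1444 = -1060$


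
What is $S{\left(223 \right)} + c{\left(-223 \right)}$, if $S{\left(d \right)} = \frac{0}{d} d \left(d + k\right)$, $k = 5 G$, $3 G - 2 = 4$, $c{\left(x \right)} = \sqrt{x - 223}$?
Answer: $i \sqrt{446} \approx 21.119 i$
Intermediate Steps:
$c{\left(x \right)} = \sqrt{-223 + x}$
$G = 2$ ($G = \frac{2}{3} + \frac{1}{3} \cdot 4 = \frac{2}{3} + \frac{4}{3} = 2$)
$k = 10$ ($k = 5 \cdot 2 = 10$)
$S{\left(d \right)} = 0$ ($S{\left(d \right)} = \frac{0}{d} d \left(d + 10\right) = 0 d \left(10 + d\right) = 0$)
$S{\left(223 \right)} + c{\left(-223 \right)} = 0 + \sqrt{-223 - 223} = 0 + \sqrt{-446} = 0 + i \sqrt{446} = i \sqrt{446}$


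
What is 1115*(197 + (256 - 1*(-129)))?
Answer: 648930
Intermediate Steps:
1115*(197 + (256 - 1*(-129))) = 1115*(197 + (256 + 129)) = 1115*(197 + 385) = 1115*582 = 648930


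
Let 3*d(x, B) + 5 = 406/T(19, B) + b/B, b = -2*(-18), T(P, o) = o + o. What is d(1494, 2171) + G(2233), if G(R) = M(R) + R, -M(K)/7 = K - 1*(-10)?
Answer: -87727700/6513 ≈ -13470.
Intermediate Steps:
T(P, o) = 2*o
M(K) = -70 - 7*K (M(K) = -7*(K - 1*(-10)) = -7*(K + 10) = -7*(10 + K) = -70 - 7*K)
b = 36
G(R) = -70 - 6*R (G(R) = (-70 - 7*R) + R = -70 - 6*R)
d(x, B) = -5/3 + 239/(3*B) (d(x, B) = -5/3 + (406/((2*B)) + 36/B)/3 = -5/3 + (406*(1/(2*B)) + 36/B)/3 = -5/3 + (203/B + 36/B)/3 = -5/3 + (239/B)/3 = -5/3 + 239/(3*B))
d(1494, 2171) + G(2233) = (1/3)*(239 - 5*2171)/2171 + (-70 - 6*2233) = (1/3)*(1/2171)*(239 - 10855) + (-70 - 13398) = (1/3)*(1/2171)*(-10616) - 13468 = -10616/6513 - 13468 = -87727700/6513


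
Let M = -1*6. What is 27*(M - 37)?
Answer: -1161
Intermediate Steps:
M = -6
27*(M - 37) = 27*(-6 - 37) = 27*(-43) = -1161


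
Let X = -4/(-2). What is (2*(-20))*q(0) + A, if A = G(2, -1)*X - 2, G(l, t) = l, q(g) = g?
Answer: 2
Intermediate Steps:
X = 2 (X = -4*(-½) = 2)
A = 2 (A = 2*2 - 2 = 4 - 2 = 2)
(2*(-20))*q(0) + A = (2*(-20))*0 + 2 = -40*0 + 2 = 0 + 2 = 2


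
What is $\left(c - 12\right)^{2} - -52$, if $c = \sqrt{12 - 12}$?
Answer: $196$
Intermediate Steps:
$c = 0$ ($c = \sqrt{0} = 0$)
$\left(c - 12\right)^{2} - -52 = \left(0 - 12\right)^{2} - -52 = \left(-12\right)^{2} + 52 = 144 + 52 = 196$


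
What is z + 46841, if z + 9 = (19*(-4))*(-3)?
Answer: 47060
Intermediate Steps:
z = 219 (z = -9 + (19*(-4))*(-3) = -9 - 76*(-3) = -9 + 228 = 219)
z + 46841 = 219 + 46841 = 47060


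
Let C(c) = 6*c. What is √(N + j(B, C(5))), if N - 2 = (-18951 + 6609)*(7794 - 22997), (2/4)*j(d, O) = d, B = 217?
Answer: √187635862 ≈ 13698.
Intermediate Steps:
j(d, O) = 2*d
N = 187635428 (N = 2 + (-18951 + 6609)*(7794 - 22997) = 2 - 12342*(-15203) = 2 + 187635426 = 187635428)
√(N + j(B, C(5))) = √(187635428 + 2*217) = √(187635428 + 434) = √187635862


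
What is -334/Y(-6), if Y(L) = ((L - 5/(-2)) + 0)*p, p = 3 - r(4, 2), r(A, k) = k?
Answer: 668/7 ≈ 95.429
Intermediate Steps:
p = 1 (p = 3 - 1*2 = 3 - 2 = 1)
Y(L) = 5/2 + L (Y(L) = ((L - 5/(-2)) + 0)*1 = ((L - 5*(-½)) + 0)*1 = ((L + 5/2) + 0)*1 = ((5/2 + L) + 0)*1 = (5/2 + L)*1 = 5/2 + L)
-334/Y(-6) = -334/(5/2 - 6) = -334/(-7/2) = -334*(-2/7) = 668/7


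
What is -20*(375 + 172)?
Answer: -10940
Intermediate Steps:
-20*(375 + 172) = -20*547 = -10940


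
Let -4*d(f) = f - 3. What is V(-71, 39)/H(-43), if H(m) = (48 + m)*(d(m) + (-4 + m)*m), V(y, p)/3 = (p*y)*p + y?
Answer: -216124/6775 ≈ -31.900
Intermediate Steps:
V(y, p) = 3*y + 3*y*p² (V(y, p) = 3*((p*y)*p + y) = 3*(y*p² + y) = 3*(y + y*p²) = 3*y + 3*y*p²)
d(f) = ¾ - f/4 (d(f) = -(f - 3)/4 = -(-3 + f)/4 = ¾ - f/4)
H(m) = (48 + m)*(¾ - m/4 + m*(-4 + m)) (H(m) = (48 + m)*((¾ - m/4) + (-4 + m)*m) = (48 + m)*((¾ - m/4) + m*(-4 + m)) = (48 + m)*(¾ - m/4 + m*(-4 + m)))
V(-71, 39)/H(-43) = (3*(-71)*(1 + 39²))/(36 + (-43)³ - 813/4*(-43) + (175/4)*(-43)²) = (3*(-71)*(1 + 1521))/(36 - 79507 + 34959/4 + (175/4)*1849) = (3*(-71)*1522)/(36 - 79507 + 34959/4 + 323575/4) = -324186/20325/2 = -324186*2/20325 = -216124/6775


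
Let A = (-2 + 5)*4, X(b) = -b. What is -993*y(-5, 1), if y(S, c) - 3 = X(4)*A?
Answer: 44685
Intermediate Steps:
A = 12 (A = 3*4 = 12)
y(S, c) = -45 (y(S, c) = 3 - 1*4*12 = 3 - 4*12 = 3 - 48 = -45)
-993*y(-5, 1) = -993*(-45) = 44685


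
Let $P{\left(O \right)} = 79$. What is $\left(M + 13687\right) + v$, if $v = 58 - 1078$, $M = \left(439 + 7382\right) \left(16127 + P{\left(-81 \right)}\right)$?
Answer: $126759793$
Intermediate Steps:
$M = 126747126$ ($M = \left(439 + 7382\right) \left(16127 + 79\right) = 7821 \cdot 16206 = 126747126$)
$v = -1020$ ($v = 58 - 1078 = -1020$)
$\left(M + 13687\right) + v = \left(126747126 + 13687\right) - 1020 = 126760813 - 1020 = 126759793$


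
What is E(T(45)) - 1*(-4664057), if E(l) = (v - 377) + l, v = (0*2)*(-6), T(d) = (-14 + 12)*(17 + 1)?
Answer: 4663644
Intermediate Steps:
T(d) = -36 (T(d) = -2*18 = -36)
v = 0 (v = 0*(-6) = 0)
E(l) = -377 + l (E(l) = (0 - 377) + l = -377 + l)
E(T(45)) - 1*(-4664057) = (-377 - 36) - 1*(-4664057) = -413 + 4664057 = 4663644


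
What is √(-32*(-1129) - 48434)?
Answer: I*√12306 ≈ 110.93*I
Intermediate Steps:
√(-32*(-1129) - 48434) = √(36128 - 48434) = √(-12306) = I*√12306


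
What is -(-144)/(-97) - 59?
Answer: -5867/97 ≈ -60.485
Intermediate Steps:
-(-144)/(-97) - 59 = -(-144)*(-1)/97 - 59 = -72*2/97 - 59 = -144/97 - 59 = -5867/97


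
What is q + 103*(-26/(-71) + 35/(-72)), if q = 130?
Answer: 601421/5112 ≈ 117.65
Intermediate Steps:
q + 103*(-26/(-71) + 35/(-72)) = 130 + 103*(-26/(-71) + 35/(-72)) = 130 + 103*(-26*(-1/71) + 35*(-1/72)) = 130 + 103*(26/71 - 35/72) = 130 + 103*(-613/5112) = 130 - 63139/5112 = 601421/5112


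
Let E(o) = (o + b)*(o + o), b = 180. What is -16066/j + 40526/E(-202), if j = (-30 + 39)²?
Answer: -69756001/359964 ≈ -193.79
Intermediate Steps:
E(o) = 2*o*(180 + o) (E(o) = (o + 180)*(o + o) = (180 + o)*(2*o) = 2*o*(180 + o))
j = 81 (j = 9² = 81)
-16066/j + 40526/E(-202) = -16066/81 + 40526/((2*(-202)*(180 - 202))) = -16066*1/81 + 40526/((2*(-202)*(-22))) = -16066/81 + 40526/8888 = -16066/81 + 40526*(1/8888) = -16066/81 + 20263/4444 = -69756001/359964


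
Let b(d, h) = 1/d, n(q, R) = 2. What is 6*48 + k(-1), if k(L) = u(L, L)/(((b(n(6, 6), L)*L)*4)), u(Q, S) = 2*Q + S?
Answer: 579/2 ≈ 289.50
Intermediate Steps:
u(Q, S) = S + 2*Q
k(L) = 3/2 (k(L) = (L + 2*L)/(((L/2)*4)) = (3*L)/(((L/2)*4)) = (3*L)/((2*L)) = (3*L)*(1/(2*L)) = 3/2)
6*48 + k(-1) = 6*48 + 3/2 = 288 + 3/2 = 579/2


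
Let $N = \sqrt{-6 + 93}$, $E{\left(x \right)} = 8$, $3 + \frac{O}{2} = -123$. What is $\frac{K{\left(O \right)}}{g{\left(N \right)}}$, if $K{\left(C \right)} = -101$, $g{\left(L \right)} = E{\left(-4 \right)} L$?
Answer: $- \frac{101 \sqrt{87}}{696} \approx -1.3535$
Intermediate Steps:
$O = -252$ ($O = -6 + 2 \left(-123\right) = -6 - 246 = -252$)
$N = \sqrt{87} \approx 9.3274$
$g{\left(L \right)} = 8 L$
$\frac{K{\left(O \right)}}{g{\left(N \right)}} = - \frac{101}{8 \sqrt{87}} = - 101 \frac{\sqrt{87}}{696} = - \frac{101 \sqrt{87}}{696}$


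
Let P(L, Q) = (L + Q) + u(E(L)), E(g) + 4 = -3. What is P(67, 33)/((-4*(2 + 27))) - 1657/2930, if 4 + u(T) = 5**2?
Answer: -273371/169940 ≈ -1.6086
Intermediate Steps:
E(g) = -7 (E(g) = -4 - 3 = -7)
u(T) = 21 (u(T) = -4 + 5**2 = -4 + 25 = 21)
P(L, Q) = 21 + L + Q (P(L, Q) = (L + Q) + 21 = 21 + L + Q)
P(67, 33)/((-4*(2 + 27))) - 1657/2930 = (21 + 67 + 33)/((-4*(2 + 27))) - 1657/2930 = 121/((-4*29)) - 1657*1/2930 = 121/(-116) - 1657/2930 = 121*(-1/116) - 1657/2930 = -121/116 - 1657/2930 = -273371/169940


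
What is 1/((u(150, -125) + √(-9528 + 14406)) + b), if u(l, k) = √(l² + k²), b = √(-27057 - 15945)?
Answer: 1/(3*√542 + 25*√61 + 3*I*√4778) ≈ 0.0023402 - 0.0018306*I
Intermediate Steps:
b = 3*I*√4778 (b = √(-43002) = 3*I*√4778 ≈ 207.37*I)
u(l, k) = √(k² + l²)
1/((u(150, -125) + √(-9528 + 14406)) + b) = 1/((√((-125)² + 150²) + √(-9528 + 14406)) + 3*I*√4778) = 1/((√(15625 + 22500) + √4878) + 3*I*√4778) = 1/((√38125 + 3*√542) + 3*I*√4778) = 1/((25*√61 + 3*√542) + 3*I*√4778) = 1/((3*√542 + 25*√61) + 3*I*√4778) = 1/(3*√542 + 25*√61 + 3*I*√4778)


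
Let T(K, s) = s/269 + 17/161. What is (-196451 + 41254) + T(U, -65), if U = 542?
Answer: -6721432765/43309 ≈ -1.5520e+5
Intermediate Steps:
T(K, s) = 17/161 + s/269 (T(K, s) = s*(1/269) + 17*(1/161) = s/269 + 17/161 = 17/161 + s/269)
(-196451 + 41254) + T(U, -65) = (-196451 + 41254) + (17/161 + (1/269)*(-65)) = -155197 + (17/161 - 65/269) = -155197 - 5892/43309 = -6721432765/43309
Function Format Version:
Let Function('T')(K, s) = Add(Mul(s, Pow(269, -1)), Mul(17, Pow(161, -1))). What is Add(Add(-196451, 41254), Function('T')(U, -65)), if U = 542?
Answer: Rational(-6721432765, 43309) ≈ -1.5520e+5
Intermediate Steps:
Function('T')(K, s) = Add(Rational(17, 161), Mul(Rational(1, 269), s)) (Function('T')(K, s) = Add(Mul(s, Rational(1, 269)), Mul(17, Rational(1, 161))) = Add(Mul(Rational(1, 269), s), Rational(17, 161)) = Add(Rational(17, 161), Mul(Rational(1, 269), s)))
Add(Add(-196451, 41254), Function('T')(U, -65)) = Add(Add(-196451, 41254), Add(Rational(17, 161), Mul(Rational(1, 269), -65))) = Add(-155197, Add(Rational(17, 161), Rational(-65, 269))) = Add(-155197, Rational(-5892, 43309)) = Rational(-6721432765, 43309)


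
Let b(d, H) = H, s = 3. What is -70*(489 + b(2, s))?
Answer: -34440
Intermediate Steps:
-70*(489 + b(2, s)) = -70*(489 + 3) = -70*492 = -34440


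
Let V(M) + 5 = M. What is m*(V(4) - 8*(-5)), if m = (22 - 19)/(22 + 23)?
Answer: 13/5 ≈ 2.6000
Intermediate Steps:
m = 1/15 (m = 3/45 = 3*(1/45) = 1/15 ≈ 0.066667)
V(M) = -5 + M
m*(V(4) - 8*(-5)) = ((-5 + 4) - 8*(-5))/15 = (-1 + 40)/15 = (1/15)*39 = 13/5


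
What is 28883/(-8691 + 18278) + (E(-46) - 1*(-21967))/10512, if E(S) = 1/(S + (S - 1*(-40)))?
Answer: 8913069371/1746828096 ≈ 5.1024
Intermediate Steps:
E(S) = 1/(40 + 2*S) (E(S) = 1/(S + (S + 40)) = 1/(S + (40 + S)) = 1/(40 + 2*S))
28883/(-8691 + 18278) + (E(-46) - 1*(-21967))/10512 = 28883/(-8691 + 18278) + (1/(2*(20 - 46)) - 1*(-21967))/10512 = 28883/9587 + ((½)/(-26) + 21967)*(1/10512) = 28883*(1/9587) + ((½)*(-1/26) + 21967)*(1/10512) = 28883/9587 + (-1/52 + 21967)*(1/10512) = 28883/9587 + (1142283/52)*(1/10512) = 28883/9587 + 380761/182208 = 8913069371/1746828096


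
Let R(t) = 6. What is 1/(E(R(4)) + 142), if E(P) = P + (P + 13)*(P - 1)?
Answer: 1/243 ≈ 0.0041152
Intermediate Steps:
E(P) = P + (-1 + P)*(13 + P) (E(P) = P + (13 + P)*(-1 + P) = P + (-1 + P)*(13 + P))
1/(E(R(4)) + 142) = 1/((-13 + 6**2 + 13*6) + 142) = 1/((-13 + 36 + 78) + 142) = 1/(101 + 142) = 1/243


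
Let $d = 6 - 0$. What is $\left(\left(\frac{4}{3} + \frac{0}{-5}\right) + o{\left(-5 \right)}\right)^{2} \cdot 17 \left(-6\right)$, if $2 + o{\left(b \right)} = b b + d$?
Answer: $- \frac{281554}{3} \approx -93851.0$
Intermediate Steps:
$d = 6$ ($d = 6 + 0 = 6$)
$o{\left(b \right)} = 4 + b^{2}$ ($o{\left(b \right)} = -2 + \left(b b + 6\right) = -2 + \left(b^{2} + 6\right) = -2 + \left(6 + b^{2}\right) = 4 + b^{2}$)
$\left(\left(\frac{4}{3} + \frac{0}{-5}\right) + o{\left(-5 \right)}\right)^{2} \cdot 17 \left(-6\right) = \left(\left(\frac{4}{3} + \frac{0}{-5}\right) + \left(4 + \left(-5\right)^{2}\right)\right)^{2} \cdot 17 \left(-6\right) = \left(\left(4 \cdot \frac{1}{3} + 0 \left(- \frac{1}{5}\right)\right) + \left(4 + 25\right)\right)^{2} \cdot 17 \left(-6\right) = \left(\left(\frac{4}{3} + 0\right) + 29\right)^{2} \cdot 17 \left(-6\right) = \left(\frac{4}{3} + 29\right)^{2} \cdot 17 \left(-6\right) = \left(\frac{91}{3}\right)^{2} \cdot 17 \left(-6\right) = \frac{8281}{9} \cdot 17 \left(-6\right) = \frac{140777}{9} \left(-6\right) = - \frac{281554}{3}$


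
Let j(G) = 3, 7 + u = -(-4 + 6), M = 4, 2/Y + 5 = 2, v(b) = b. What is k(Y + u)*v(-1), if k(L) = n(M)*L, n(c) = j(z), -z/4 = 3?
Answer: 29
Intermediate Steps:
z = -12 (z = -4*3 = -12)
Y = -⅔ (Y = 2/(-5 + 2) = 2/(-3) = 2*(-⅓) = -⅔ ≈ -0.66667)
u = -9 (u = -7 - (-4 + 6) = -7 - 1*2 = -7 - 2 = -9)
n(c) = 3
k(L) = 3*L
k(Y + u)*v(-1) = (3*(-⅔ - 9))*(-1) = (3*(-29/3))*(-1) = -29*(-1) = 29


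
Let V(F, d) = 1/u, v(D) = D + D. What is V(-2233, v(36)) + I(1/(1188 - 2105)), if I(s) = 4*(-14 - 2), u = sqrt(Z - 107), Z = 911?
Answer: -64 + sqrt(201)/402 ≈ -63.965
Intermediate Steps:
u = 2*sqrt(201) (u = sqrt(911 - 107) = sqrt(804) = 2*sqrt(201) ≈ 28.355)
I(s) = -64 (I(s) = 4*(-16) = -64)
v(D) = 2*D
V(F, d) = sqrt(201)/402 (V(F, d) = 1/(2*sqrt(201)) = sqrt(201)/402)
V(-2233, v(36)) + I(1/(1188 - 2105)) = sqrt(201)/402 - 64 = -64 + sqrt(201)/402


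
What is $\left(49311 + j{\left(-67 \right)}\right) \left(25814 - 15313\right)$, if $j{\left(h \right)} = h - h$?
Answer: $517814811$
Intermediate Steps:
$j{\left(h \right)} = 0$
$\left(49311 + j{\left(-67 \right)}\right) \left(25814 - 15313\right) = \left(49311 + 0\right) \left(25814 - 15313\right) = 49311 \left(25814 - 15313\right) = 49311 \cdot 10501 = 517814811$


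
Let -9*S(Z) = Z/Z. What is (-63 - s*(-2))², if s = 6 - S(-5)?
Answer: 208849/81 ≈ 2578.4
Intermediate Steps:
S(Z) = -⅑ (S(Z) = -Z/(9*Z) = -⅑*1 = -⅑)
s = 55/9 (s = 6 - 1*(-⅑) = 6 + ⅑ = 55/9 ≈ 6.1111)
(-63 - s*(-2))² = (-63 - 1*55/9*(-2))² = (-63 - 55/9*(-2))² = (-63 + 110/9)² = (-457/9)² = 208849/81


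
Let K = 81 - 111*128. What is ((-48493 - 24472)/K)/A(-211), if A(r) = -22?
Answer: -72965/310794 ≈ -0.23477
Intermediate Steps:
K = -14127 (K = 81 - 14208 = -14127)
((-48493 - 24472)/K)/A(-211) = ((-48493 - 24472)/(-14127))/(-22) = -72965*(-1/14127)*(-1/22) = (72965/14127)*(-1/22) = -72965/310794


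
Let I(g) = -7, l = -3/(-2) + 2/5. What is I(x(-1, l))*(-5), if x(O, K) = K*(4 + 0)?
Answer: 35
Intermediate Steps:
l = 19/10 (l = -3*(-½) + 2*(⅕) = 3/2 + ⅖ = 19/10 ≈ 1.9000)
x(O, K) = 4*K (x(O, K) = K*4 = 4*K)
I(x(-1, l))*(-5) = -7*(-5) = 35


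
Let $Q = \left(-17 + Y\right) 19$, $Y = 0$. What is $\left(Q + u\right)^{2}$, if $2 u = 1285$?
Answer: $\frac{408321}{4} \approx 1.0208 \cdot 10^{5}$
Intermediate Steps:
$Q = -323$ ($Q = \left(-17 + 0\right) 19 = \left(-17\right) 19 = -323$)
$u = \frac{1285}{2}$ ($u = \frac{1}{2} \cdot 1285 = \frac{1285}{2} \approx 642.5$)
$\left(Q + u\right)^{2} = \left(-323 + \frac{1285}{2}\right)^{2} = \left(\frac{639}{2}\right)^{2} = \frac{408321}{4}$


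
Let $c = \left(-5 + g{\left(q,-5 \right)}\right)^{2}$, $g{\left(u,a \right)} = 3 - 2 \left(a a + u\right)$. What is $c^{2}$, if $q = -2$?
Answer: $5308416$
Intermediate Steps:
$g{\left(u,a \right)} = 3 - 2 u - 2 a^{2}$ ($g{\left(u,a \right)} = 3 - 2 \left(a^{2} + u\right) = 3 - 2 \left(u + a^{2}\right) = 3 - \left(2 u + 2 a^{2}\right) = 3 - 2 u - 2 a^{2}$)
$c = 2304$ ($c = \left(-5 - \left(-7 + 50\right)\right)^{2} = \left(-5 + \left(3 + 4 - 50\right)\right)^{2} = \left(-5 - 43\right)^{2} = \left(-48\right)^{2} = 2304$)
$c^{2} = 2304^{2} = 5308416$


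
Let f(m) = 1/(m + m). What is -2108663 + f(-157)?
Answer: -662120183/314 ≈ -2.1087e+6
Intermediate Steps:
f(m) = 1/(2*m)
-2108663 + f(-157) = -2108663 + (½)/(-157) = -2108663 + (½)*(-1/157) = -2108663 - 1/314 = -662120183/314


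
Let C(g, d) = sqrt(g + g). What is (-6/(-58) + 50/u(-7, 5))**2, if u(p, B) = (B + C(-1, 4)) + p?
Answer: (-4332*sqrt(2) + 1042559*I)/(841*(I + 2*sqrt(2))) ≈ 135.45 + 390.4*I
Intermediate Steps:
C(g, d) = sqrt(2)*sqrt(g) (C(g, d) = sqrt(2*g) = sqrt(2)*sqrt(g))
u(p, B) = B + p + I*sqrt(2) (u(p, B) = (B + sqrt(2)*sqrt(-1)) + p = (B + sqrt(2)*I) + p = (B + I*sqrt(2)) + p = B + p + I*sqrt(2))
(-6/(-58) + 50/u(-7, 5))**2 = (-6/(-58) + 50/(5 - 7 + I*sqrt(2)))**2 = (-6*(-1/58) + 50/(-2 + I*sqrt(2)))**2 = (3/29 + 50/(-2 + I*sqrt(2)))**2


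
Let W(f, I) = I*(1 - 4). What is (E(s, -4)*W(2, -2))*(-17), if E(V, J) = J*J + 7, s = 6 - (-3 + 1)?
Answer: -2346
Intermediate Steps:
s = 8 (s = 6 - 1*(-2) = 6 + 2 = 8)
E(V, J) = 7 + J² (E(V, J) = J² + 7 = 7 + J²)
W(f, I) = -3*I (W(f, I) = I*(-3) = -3*I)
(E(s, -4)*W(2, -2))*(-17) = ((7 + (-4)²)*(-3*(-2)))*(-17) = ((7 + 16)*6)*(-17) = (23*6)*(-17) = 138*(-17) = -2346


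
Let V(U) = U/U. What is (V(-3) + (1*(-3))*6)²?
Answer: 289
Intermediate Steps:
V(U) = 1
(V(-3) + (1*(-3))*6)² = (1 + (1*(-3))*6)² = (1 - 3*6)² = (1 - 18)² = (-17)² = 289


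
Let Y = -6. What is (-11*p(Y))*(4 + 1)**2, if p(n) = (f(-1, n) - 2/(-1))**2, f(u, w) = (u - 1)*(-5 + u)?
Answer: -53900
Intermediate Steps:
f(u, w) = (-1 + u)*(-5 + u)
p(n) = 196 (p(n) = ((5 + (-1)**2 - 6*(-1)) - 2/(-1))**2 = ((5 + 1 + 6) - 2*(-1))**2 = (12 + 2)**2 = 14**2 = 196)
(-11*p(Y))*(4 + 1)**2 = (-11*196)*(4 + 1)**2 = -2156*5**2 = -2156*25 = -53900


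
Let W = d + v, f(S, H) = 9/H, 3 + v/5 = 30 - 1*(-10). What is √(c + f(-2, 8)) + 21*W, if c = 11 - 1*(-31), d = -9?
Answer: 3696 + √690/4 ≈ 3702.6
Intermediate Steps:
v = 185 (v = -15 + 5*(30 - 1*(-10)) = -15 + 5*(30 + 10) = -15 + 5*40 = -15 + 200 = 185)
c = 42 (c = 11 + 31 = 42)
W = 176 (W = -9 + 185 = 176)
√(c + f(-2, 8)) + 21*W = √(42 + 9/8) + 21*176 = √(42 + 9*(⅛)) + 3696 = √(42 + 9/8) + 3696 = √(345/8) + 3696 = √690/4 + 3696 = 3696 + √690/4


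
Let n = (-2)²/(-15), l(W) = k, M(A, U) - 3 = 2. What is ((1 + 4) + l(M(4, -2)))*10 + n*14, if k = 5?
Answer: 1444/15 ≈ 96.267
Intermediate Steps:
M(A, U) = 5 (M(A, U) = 3 + 2 = 5)
l(W) = 5
n = -4/15 (n = 4*(-1/15) = -4/15 ≈ -0.26667)
((1 + 4) + l(M(4, -2)))*10 + n*14 = ((1 + 4) + 5)*10 - 4/15*14 = (5 + 5)*10 - 56/15 = 10*10 - 56/15 = 100 - 56/15 = 1444/15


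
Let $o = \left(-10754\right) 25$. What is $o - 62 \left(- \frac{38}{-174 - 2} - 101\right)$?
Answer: $- \frac{11554461}{44} \approx -2.626 \cdot 10^{5}$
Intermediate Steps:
$o = -268850$
$o - 62 \left(- \frac{38}{-174 - 2} - 101\right) = -268850 - 62 \left(- \frac{38}{-174 - 2} - 101\right) = -268850 - 62 \left(- \frac{38}{-176} - 101\right) = -268850 - 62 \left(\left(-38\right) \left(- \frac{1}{176}\right) - 101\right) = -268850 - 62 \left(\frac{19}{88} - 101\right) = -268850 - 62 \left(- \frac{8869}{88}\right) = -268850 - - \frac{274939}{44} = -268850 + \frac{274939}{44} = - \frac{11554461}{44}$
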